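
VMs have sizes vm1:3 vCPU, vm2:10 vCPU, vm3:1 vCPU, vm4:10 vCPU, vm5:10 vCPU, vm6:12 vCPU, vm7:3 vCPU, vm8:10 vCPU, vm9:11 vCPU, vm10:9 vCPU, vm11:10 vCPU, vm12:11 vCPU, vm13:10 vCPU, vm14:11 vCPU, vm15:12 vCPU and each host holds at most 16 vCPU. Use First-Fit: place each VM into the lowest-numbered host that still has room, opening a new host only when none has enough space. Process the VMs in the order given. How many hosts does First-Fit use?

vm1 (3 vCPU) → host 1 (remaining 13 vCPU)
vm2 (10 vCPU) → host 1 (remaining 3 vCPU)
vm3 (1 vCPU) → host 1 (remaining 2 vCPU)
vm4 (10 vCPU) → host 2 (remaining 6 vCPU)
vm5 (10 vCPU) → host 3 (remaining 6 vCPU)
vm6 (12 vCPU) → host 4 (remaining 4 vCPU)
vm7 (3 vCPU) → host 2 (remaining 3 vCPU)
vm8 (10 vCPU) → host 5 (remaining 6 vCPU)
vm9 (11 vCPU) → host 6 (remaining 5 vCPU)
vm10 (9 vCPU) → host 7 (remaining 7 vCPU)
vm11 (10 vCPU) → host 8 (remaining 6 vCPU)
vm12 (11 vCPU) → host 9 (remaining 5 vCPU)
vm13 (10 vCPU) → host 10 (remaining 6 vCPU)
vm14 (11 vCPU) → host 11 (remaining 5 vCPU)
vm15 (12 vCPU) → host 12 (remaining 4 vCPU)
Final hosts: [3,10,1] [10,3] [10] [12] [10] [11] [9] [10] [11] [10] [11] [12].

12 hosts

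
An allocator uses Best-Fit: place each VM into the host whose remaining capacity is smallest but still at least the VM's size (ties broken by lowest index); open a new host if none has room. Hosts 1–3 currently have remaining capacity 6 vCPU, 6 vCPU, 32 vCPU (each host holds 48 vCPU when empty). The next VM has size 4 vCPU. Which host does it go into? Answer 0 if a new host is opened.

Hosts with room: host 1 (6 vCPU), host 2 (6 vCPU), host 3 (32 vCPU).
Tightest fit is host 1 with 6 vCPU free.

1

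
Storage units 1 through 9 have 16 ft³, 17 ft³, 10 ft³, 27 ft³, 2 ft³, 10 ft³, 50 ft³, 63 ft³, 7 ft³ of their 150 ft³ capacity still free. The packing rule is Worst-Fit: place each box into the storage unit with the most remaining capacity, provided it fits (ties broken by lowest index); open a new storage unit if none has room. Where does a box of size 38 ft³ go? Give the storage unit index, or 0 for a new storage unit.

8

Storage units with room: storage unit 7 (50 ft³), storage unit 8 (63 ft³).
Most room is storage unit 8 with 63 ft³ free.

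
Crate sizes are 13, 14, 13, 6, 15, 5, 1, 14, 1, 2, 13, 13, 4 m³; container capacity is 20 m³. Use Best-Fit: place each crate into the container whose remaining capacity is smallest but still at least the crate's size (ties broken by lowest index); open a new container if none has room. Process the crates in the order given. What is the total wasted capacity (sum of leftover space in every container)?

Put 13 m³ in container 1; 7 m³ remain.
Put 14 m³ in container 2; 6 m³ remain.
Put 13 m³ in container 3; 7 m³ remain.
Put 6 m³ in container 2; 0 m³ remain.
Put 15 m³ in container 4; 5 m³ remain.
Put 5 m³ in container 4; 0 m³ remain.
Put 1 m³ in container 1; 6 m³ remain.
Put 14 m³ in container 5; 6 m³ remain.
Put 1 m³ in container 1; 5 m³ remain.
Put 2 m³ in container 1; 3 m³ remain.
Put 13 m³ in container 6; 7 m³ remain.
Put 13 m³ in container 7; 7 m³ remain.
Put 4 m³ in container 5; 2 m³ remain.
7 containers × 20 m³ = 140 m³; used 114 m³; unused 26 m³.

26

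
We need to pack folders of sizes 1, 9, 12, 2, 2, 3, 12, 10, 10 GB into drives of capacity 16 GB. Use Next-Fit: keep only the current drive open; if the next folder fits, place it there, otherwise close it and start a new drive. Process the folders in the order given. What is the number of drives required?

1 GB → drive 1 (remaining 15 GB)
9 GB → drive 1 (remaining 6 GB)
12 GB → drive 2 (remaining 4 GB)
2 GB → drive 2 (remaining 2 GB)
2 GB → drive 2 (remaining 0 GB)
3 GB → drive 3 (remaining 13 GB)
12 GB → drive 3 (remaining 1 GB)
10 GB → drive 4 (remaining 6 GB)
10 GB → drive 5 (remaining 6 GB)

5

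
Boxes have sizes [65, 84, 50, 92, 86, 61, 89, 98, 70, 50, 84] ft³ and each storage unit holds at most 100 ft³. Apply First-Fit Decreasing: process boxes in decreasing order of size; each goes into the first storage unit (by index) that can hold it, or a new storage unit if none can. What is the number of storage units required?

10 storage units

Sorted descending: 98, 92, 89, 86, 84, 84, 70, 65, 61, 50, 50.
98 ft³ → storage unit 1 (remaining 2 ft³)
92 ft³ → storage unit 2 (remaining 8 ft³)
89 ft³ → storage unit 3 (remaining 11 ft³)
86 ft³ → storage unit 4 (remaining 14 ft³)
84 ft³ → storage unit 5 (remaining 16 ft³)
84 ft³ → storage unit 6 (remaining 16 ft³)
70 ft³ → storage unit 7 (remaining 30 ft³)
65 ft³ → storage unit 8 (remaining 35 ft³)
61 ft³ → storage unit 9 (remaining 39 ft³)
50 ft³ → storage unit 10 (remaining 50 ft³)
50 ft³ → storage unit 10 (remaining 0 ft³)
Final storage units: [98] [92] [89] [86] [84] [84] [70] [65] [61] [50,50].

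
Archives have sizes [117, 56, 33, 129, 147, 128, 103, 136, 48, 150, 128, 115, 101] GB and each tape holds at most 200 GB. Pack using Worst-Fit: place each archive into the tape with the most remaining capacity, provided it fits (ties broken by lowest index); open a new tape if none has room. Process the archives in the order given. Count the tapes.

10

tape 1: place 117 GB, 83 GB left
tape 1: place 56 GB, 27 GB left
tape 2: place 33 GB, 167 GB left
tape 2: place 129 GB, 38 GB left
tape 3: place 147 GB, 53 GB left
tape 4: place 128 GB, 72 GB left
tape 5: place 103 GB, 97 GB left
tape 6: place 136 GB, 64 GB left
tape 5: place 48 GB, 49 GB left
tape 7: place 150 GB, 50 GB left
tape 8: place 128 GB, 72 GB left
tape 9: place 115 GB, 85 GB left
tape 10: place 101 GB, 99 GB left
Final tapes: [117,56] [33,129] [147] [128] [103,48] [136] [150] [128] [115] [101].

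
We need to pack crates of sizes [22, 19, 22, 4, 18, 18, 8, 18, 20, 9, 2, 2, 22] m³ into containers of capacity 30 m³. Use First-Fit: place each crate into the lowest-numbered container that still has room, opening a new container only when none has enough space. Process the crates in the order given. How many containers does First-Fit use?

8

22 m³ → container 1 (remaining 8 m³)
19 m³ → container 2 (remaining 11 m³)
22 m³ → container 3 (remaining 8 m³)
4 m³ → container 1 (remaining 4 m³)
18 m³ → container 4 (remaining 12 m³)
18 m³ → container 5 (remaining 12 m³)
8 m³ → container 2 (remaining 3 m³)
18 m³ → container 6 (remaining 12 m³)
20 m³ → container 7 (remaining 10 m³)
9 m³ → container 4 (remaining 3 m³)
2 m³ → container 1 (remaining 2 m³)
2 m³ → container 1 (remaining 0 m³)
22 m³ → container 8 (remaining 8 m³)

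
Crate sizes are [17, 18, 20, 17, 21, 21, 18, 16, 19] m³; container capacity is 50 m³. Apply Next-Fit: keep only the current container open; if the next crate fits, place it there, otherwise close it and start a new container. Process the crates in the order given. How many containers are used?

Put 17 m³ in container 1; 33 m³ remain.
Put 18 m³ in container 1; 15 m³ remain.
Put 20 m³ in container 2; 30 m³ remain.
Put 17 m³ in container 2; 13 m³ remain.
Put 21 m³ in container 3; 29 m³ remain.
Put 21 m³ in container 3; 8 m³ remain.
Put 18 m³ in container 4; 32 m³ remain.
Put 16 m³ in container 4; 16 m³ remain.
Put 19 m³ in container 5; 31 m³ remain.
Final containers: [17,18] [20,17] [21,21] [18,16] [19].

5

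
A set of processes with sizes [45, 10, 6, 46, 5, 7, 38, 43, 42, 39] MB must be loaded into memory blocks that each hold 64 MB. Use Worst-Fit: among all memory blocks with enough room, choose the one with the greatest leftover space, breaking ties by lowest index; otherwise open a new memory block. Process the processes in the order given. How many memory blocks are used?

Put 45 MB in memory block 1; 19 MB remain.
Put 10 MB in memory block 1; 9 MB remain.
Put 6 MB in memory block 1; 3 MB remain.
Put 46 MB in memory block 2; 18 MB remain.
Put 5 MB in memory block 2; 13 MB remain.
Put 7 MB in memory block 2; 6 MB remain.
Put 38 MB in memory block 3; 26 MB remain.
Put 43 MB in memory block 4; 21 MB remain.
Put 42 MB in memory block 5; 22 MB remain.
Put 39 MB in memory block 6; 25 MB remain.
Final memory blocks: [45,10,6] [46,5,7] [38] [43] [42] [39].

6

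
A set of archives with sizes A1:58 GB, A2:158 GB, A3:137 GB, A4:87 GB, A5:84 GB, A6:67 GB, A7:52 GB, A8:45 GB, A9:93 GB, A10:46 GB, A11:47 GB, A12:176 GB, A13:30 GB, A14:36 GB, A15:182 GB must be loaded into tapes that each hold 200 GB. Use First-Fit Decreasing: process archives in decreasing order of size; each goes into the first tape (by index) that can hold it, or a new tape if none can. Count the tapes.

Sorted descending: 182, 176, 158, 137, 93, 87, 84, 67, 58, 52, 47, 46, 45, 36, 30.
182 GB → tape 1 (remaining 18 GB)
176 GB → tape 2 (remaining 24 GB)
158 GB → tape 3 (remaining 42 GB)
137 GB → tape 4 (remaining 63 GB)
93 GB → tape 5 (remaining 107 GB)
87 GB → tape 5 (remaining 20 GB)
84 GB → tape 6 (remaining 116 GB)
67 GB → tape 6 (remaining 49 GB)
58 GB → tape 4 (remaining 5 GB)
52 GB → tape 7 (remaining 148 GB)
47 GB → tape 6 (remaining 2 GB)
46 GB → tape 7 (remaining 102 GB)
45 GB → tape 7 (remaining 57 GB)
36 GB → tape 3 (remaining 6 GB)
30 GB → tape 7 (remaining 27 GB)

7 tapes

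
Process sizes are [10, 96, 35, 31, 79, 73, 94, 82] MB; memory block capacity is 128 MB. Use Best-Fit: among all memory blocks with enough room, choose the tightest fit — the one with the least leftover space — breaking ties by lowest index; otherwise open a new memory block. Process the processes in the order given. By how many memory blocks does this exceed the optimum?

1

Best-Fit: [10,96] [35,31] [79] [73] [94] [82] → 6 memory blocks.
5 processes exceed 64 MB (half the capacity), and no two of those can share a memory block, so at least 5 memory blocks are needed.
An optimal packing achieves that bound: [96,31] [94,10] [82,35] [79] [73] → 5 memory blocks.
Excess: 6 − 5 = 1.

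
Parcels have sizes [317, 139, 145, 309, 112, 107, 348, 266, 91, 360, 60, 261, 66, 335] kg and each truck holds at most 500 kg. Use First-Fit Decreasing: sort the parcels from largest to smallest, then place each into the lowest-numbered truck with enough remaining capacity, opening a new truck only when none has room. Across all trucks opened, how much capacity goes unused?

Sorted descending: 360, 348, 335, 317, 309, 266, 261, 145, 139, 112, 107, 91, 66, 60.
360 kg → truck 1 (remaining 140 kg)
348 kg → truck 2 (remaining 152 kg)
335 kg → truck 3 (remaining 165 kg)
317 kg → truck 4 (remaining 183 kg)
309 kg → truck 5 (remaining 191 kg)
266 kg → truck 6 (remaining 234 kg)
261 kg → truck 7 (remaining 239 kg)
145 kg → truck 2 (remaining 7 kg)
139 kg → truck 1 (remaining 1 kg)
112 kg → truck 3 (remaining 53 kg)
107 kg → truck 4 (remaining 76 kg)
91 kg → truck 5 (remaining 100 kg)
66 kg → truck 4 (remaining 10 kg)
60 kg → truck 5 (remaining 40 kg)
7 trucks × 500 kg = 3500 kg; used 2916 kg; unused 584 kg.

584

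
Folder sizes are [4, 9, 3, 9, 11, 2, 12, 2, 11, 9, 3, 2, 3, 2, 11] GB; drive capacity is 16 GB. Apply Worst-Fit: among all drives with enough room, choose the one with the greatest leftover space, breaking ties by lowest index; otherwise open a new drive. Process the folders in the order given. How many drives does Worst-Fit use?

7

Put 4 GB in drive 1; 12 GB remain.
Put 9 GB in drive 1; 3 GB remain.
Put 3 GB in drive 1; 0 GB remain.
Put 9 GB in drive 2; 7 GB remain.
Put 11 GB in drive 3; 5 GB remain.
Put 2 GB in drive 2; 5 GB remain.
Put 12 GB in drive 4; 4 GB remain.
Put 2 GB in drive 2; 3 GB remain.
Put 11 GB in drive 5; 5 GB remain.
Put 9 GB in drive 6; 7 GB remain.
Put 3 GB in drive 6; 4 GB remain.
Put 2 GB in drive 3; 3 GB remain.
Put 3 GB in drive 5; 2 GB remain.
Put 2 GB in drive 4; 2 GB remain.
Put 11 GB in drive 7; 5 GB remain.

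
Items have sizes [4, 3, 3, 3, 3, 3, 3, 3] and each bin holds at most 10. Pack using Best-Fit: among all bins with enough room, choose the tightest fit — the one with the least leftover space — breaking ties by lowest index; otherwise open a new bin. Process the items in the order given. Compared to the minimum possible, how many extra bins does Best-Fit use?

Best-Fit: [4,3,3] [3,3,3] [3,3] → 3 bins.
Total size 25; any packing needs at least ⌈25/10⌉ = 3 bins.
So 3 is already optimal.

0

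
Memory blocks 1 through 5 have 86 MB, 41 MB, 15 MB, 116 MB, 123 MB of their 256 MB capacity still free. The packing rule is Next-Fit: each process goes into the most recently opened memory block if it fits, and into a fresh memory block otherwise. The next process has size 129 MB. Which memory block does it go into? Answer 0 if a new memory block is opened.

0

Next-Fit only looks at memory block 5, which has 123 MB free.
129 MB does not fit, so a new memory block is opened.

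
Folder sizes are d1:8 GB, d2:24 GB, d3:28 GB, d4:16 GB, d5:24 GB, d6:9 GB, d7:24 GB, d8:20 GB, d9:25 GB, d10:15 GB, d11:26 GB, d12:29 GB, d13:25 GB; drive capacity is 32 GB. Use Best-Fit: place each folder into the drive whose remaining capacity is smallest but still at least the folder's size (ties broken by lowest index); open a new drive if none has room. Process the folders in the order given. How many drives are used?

d1 (8 GB) → drive 1 (remaining 24 GB)
d2 (24 GB) → drive 1 (remaining 0 GB)
d3 (28 GB) → drive 2 (remaining 4 GB)
d4 (16 GB) → drive 3 (remaining 16 GB)
d5 (24 GB) → drive 4 (remaining 8 GB)
d6 (9 GB) → drive 3 (remaining 7 GB)
d7 (24 GB) → drive 5 (remaining 8 GB)
d8 (20 GB) → drive 6 (remaining 12 GB)
d9 (25 GB) → drive 7 (remaining 7 GB)
d10 (15 GB) → drive 8 (remaining 17 GB)
d11 (26 GB) → drive 9 (remaining 6 GB)
d12 (29 GB) → drive 10 (remaining 3 GB)
d13 (25 GB) → drive 11 (remaining 7 GB)
Final drives: [8,24] [28] [16,9] [24] [24] [20] [25] [15] [26] [29] [25].

11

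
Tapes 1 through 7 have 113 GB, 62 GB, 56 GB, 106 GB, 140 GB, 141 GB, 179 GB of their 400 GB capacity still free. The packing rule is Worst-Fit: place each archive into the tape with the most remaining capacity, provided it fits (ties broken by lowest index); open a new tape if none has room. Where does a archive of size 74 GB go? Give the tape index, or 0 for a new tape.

7

Tapes with room: tape 1 (113 GB), tape 4 (106 GB), tape 5 (140 GB), tape 6 (141 GB), tape 7 (179 GB).
Most room is tape 7 with 179 GB free.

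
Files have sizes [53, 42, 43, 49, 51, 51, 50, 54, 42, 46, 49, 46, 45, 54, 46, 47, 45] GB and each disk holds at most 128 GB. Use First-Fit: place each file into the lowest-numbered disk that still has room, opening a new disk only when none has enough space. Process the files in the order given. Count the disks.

53 GB → disk 1 (remaining 75 GB)
42 GB → disk 1 (remaining 33 GB)
43 GB → disk 2 (remaining 85 GB)
49 GB → disk 2 (remaining 36 GB)
51 GB → disk 3 (remaining 77 GB)
51 GB → disk 3 (remaining 26 GB)
50 GB → disk 4 (remaining 78 GB)
54 GB → disk 4 (remaining 24 GB)
42 GB → disk 5 (remaining 86 GB)
46 GB → disk 5 (remaining 40 GB)
49 GB → disk 6 (remaining 79 GB)
46 GB → disk 6 (remaining 33 GB)
45 GB → disk 7 (remaining 83 GB)
54 GB → disk 7 (remaining 29 GB)
46 GB → disk 8 (remaining 82 GB)
47 GB → disk 8 (remaining 35 GB)
45 GB → disk 9 (remaining 83 GB)

9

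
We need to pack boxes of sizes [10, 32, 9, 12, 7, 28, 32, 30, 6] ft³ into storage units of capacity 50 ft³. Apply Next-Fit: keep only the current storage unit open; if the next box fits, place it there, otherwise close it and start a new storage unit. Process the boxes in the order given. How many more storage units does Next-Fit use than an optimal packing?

Next-Fit: [10,32] [9,12,7] [28] [32] [30,6] → 5 storage units.
Total size 166 ft³; any packing needs at least ⌈166/50⌉ = 4 storage units.
An optimal packing achieves that bound: [32,12,6] [32,10,7] [30,9] [28] → 4 storage units.
Excess: 5 − 4 = 1.

1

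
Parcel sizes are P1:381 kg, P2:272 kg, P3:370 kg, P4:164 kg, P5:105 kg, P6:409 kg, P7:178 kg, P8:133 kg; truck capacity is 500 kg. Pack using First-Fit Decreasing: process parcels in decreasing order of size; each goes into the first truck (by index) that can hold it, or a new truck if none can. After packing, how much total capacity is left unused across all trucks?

488

Sorted descending: 409, 381, 370, 272, 178, 164, 133, 105.
truck 1: place 409 kg, 91 kg left
truck 2: place 381 kg, 119 kg left
truck 3: place 370 kg, 130 kg left
truck 4: place 272 kg, 228 kg left
truck 4: place 178 kg, 50 kg left
truck 5: place 164 kg, 336 kg left
truck 5: place 133 kg, 203 kg left
truck 2: place 105 kg, 14 kg left
5 trucks × 500 kg = 2500 kg; used 2012 kg; unused 488 kg.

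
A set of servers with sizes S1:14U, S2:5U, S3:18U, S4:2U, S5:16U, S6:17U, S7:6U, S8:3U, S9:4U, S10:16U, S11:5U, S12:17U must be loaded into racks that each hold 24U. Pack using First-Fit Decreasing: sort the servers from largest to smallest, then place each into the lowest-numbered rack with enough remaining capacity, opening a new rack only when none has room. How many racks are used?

6 racks

Sorted descending: 18, 17, 17, 16, 16, 14, 6, 5, 5, 4, 3, 2.
18U → rack 1 (remaining 6U)
17U → rack 2 (remaining 7U)
17U → rack 3 (remaining 7U)
16U → rack 4 (remaining 8U)
16U → rack 5 (remaining 8U)
14U → rack 6 (remaining 10U)
6U → rack 1 (remaining 0U)
5U → rack 2 (remaining 2U)
5U → rack 3 (remaining 2U)
4U → rack 4 (remaining 4U)
3U → rack 4 (remaining 1U)
2U → rack 2 (remaining 0U)
Final racks: [18,6] [17,5,2] [17,5] [16,4,3] [16] [14].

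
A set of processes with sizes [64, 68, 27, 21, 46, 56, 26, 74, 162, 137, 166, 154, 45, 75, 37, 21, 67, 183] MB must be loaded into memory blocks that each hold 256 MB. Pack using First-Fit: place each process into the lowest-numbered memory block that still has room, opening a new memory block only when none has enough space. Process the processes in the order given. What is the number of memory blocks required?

7 memory blocks

64 MB → memory block 1 (remaining 192 MB)
68 MB → memory block 1 (remaining 124 MB)
27 MB → memory block 1 (remaining 97 MB)
21 MB → memory block 1 (remaining 76 MB)
46 MB → memory block 1 (remaining 30 MB)
56 MB → memory block 2 (remaining 200 MB)
26 MB → memory block 1 (remaining 4 MB)
74 MB → memory block 2 (remaining 126 MB)
162 MB → memory block 3 (remaining 94 MB)
137 MB → memory block 4 (remaining 119 MB)
166 MB → memory block 5 (remaining 90 MB)
154 MB → memory block 6 (remaining 102 MB)
45 MB → memory block 2 (remaining 81 MB)
75 MB → memory block 2 (remaining 6 MB)
37 MB → memory block 3 (remaining 57 MB)
21 MB → memory block 3 (remaining 36 MB)
67 MB → memory block 4 (remaining 52 MB)
183 MB → memory block 7 (remaining 73 MB)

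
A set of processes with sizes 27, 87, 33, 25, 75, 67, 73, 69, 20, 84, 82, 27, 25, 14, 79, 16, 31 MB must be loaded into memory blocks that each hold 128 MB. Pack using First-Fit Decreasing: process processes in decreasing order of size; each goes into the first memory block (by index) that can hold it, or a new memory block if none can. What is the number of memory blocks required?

Sorted descending: 87, 84, 82, 79, 75, 73, 69, 67, 33, 31, 27, 27, 25, 25, 20, 16, 14.
memory block 1: place 87 MB, 41 MB left
memory block 2: place 84 MB, 44 MB left
memory block 3: place 82 MB, 46 MB left
memory block 4: place 79 MB, 49 MB left
memory block 5: place 75 MB, 53 MB left
memory block 6: place 73 MB, 55 MB left
memory block 7: place 69 MB, 59 MB left
memory block 8: place 67 MB, 61 MB left
memory block 1: place 33 MB, 8 MB left
memory block 2: place 31 MB, 13 MB left
memory block 3: place 27 MB, 19 MB left
memory block 4: place 27 MB, 22 MB left
memory block 5: place 25 MB, 28 MB left
memory block 5: place 25 MB, 3 MB left
memory block 4: place 20 MB, 2 MB left
memory block 3: place 16 MB, 3 MB left
memory block 6: place 14 MB, 41 MB left
Final memory blocks: [87,33] [84,31] [82,27,16] [79,27,20] [75,25,25] [73,14] [69] [67].

8 memory blocks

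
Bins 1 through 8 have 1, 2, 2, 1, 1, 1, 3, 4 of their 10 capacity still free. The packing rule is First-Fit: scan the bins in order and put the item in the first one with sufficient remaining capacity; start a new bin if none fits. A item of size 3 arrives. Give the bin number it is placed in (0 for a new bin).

Bins with room: bin 7 (3), bin 8 (4).
The first with room is bin 7.

7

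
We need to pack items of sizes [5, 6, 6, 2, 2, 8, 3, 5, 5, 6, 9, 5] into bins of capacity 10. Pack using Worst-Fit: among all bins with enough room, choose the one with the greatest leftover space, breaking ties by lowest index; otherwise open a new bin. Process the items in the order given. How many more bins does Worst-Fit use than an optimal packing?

1

Worst-Fit: [5,2] [6,2] [6,3] [8] [5,5] [6] [9] [5] → 8 bins.
Total size 62; any packing needs at least ⌈62/10⌉ = 7 bins.
An optimal packing achieves that bound: [9] [8,2] [6,3] [6,2] [6] [5,5] [5,5] → 7 bins.
Excess: 8 − 7 = 1.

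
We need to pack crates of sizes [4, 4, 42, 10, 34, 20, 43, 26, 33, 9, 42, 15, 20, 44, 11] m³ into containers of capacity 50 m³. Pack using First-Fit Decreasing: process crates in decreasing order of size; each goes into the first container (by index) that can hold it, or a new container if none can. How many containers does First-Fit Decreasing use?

Sorted descending: 44, 43, 42, 42, 34, 33, 26, 20, 20, 15, 11, 10, 9, 4, 4.
Put 44 m³ in container 1; 6 m³ remain.
Put 43 m³ in container 2; 7 m³ remain.
Put 42 m³ in container 3; 8 m³ remain.
Put 42 m³ in container 4; 8 m³ remain.
Put 34 m³ in container 5; 16 m³ remain.
Put 33 m³ in container 6; 17 m³ remain.
Put 26 m³ in container 7; 24 m³ remain.
Put 20 m³ in container 7; 4 m³ remain.
Put 20 m³ in container 8; 30 m³ remain.
Put 15 m³ in container 5; 1 m³ remain.
Put 11 m³ in container 6; 6 m³ remain.
Put 10 m³ in container 8; 20 m³ remain.
Put 9 m³ in container 8; 11 m³ remain.
Put 4 m³ in container 1; 2 m³ remain.
Put 4 m³ in container 2; 3 m³ remain.

8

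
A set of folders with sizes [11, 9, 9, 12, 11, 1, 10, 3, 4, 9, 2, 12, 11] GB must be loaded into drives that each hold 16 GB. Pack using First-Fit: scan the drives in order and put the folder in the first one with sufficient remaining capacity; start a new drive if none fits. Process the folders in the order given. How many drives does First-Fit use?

drive 1: place 11 GB, 5 GB left
drive 2: place 9 GB, 7 GB left
drive 3: place 9 GB, 7 GB left
drive 4: place 12 GB, 4 GB left
drive 5: place 11 GB, 5 GB left
drive 1: place 1 GB, 4 GB left
drive 6: place 10 GB, 6 GB left
drive 1: place 3 GB, 1 GB left
drive 2: place 4 GB, 3 GB left
drive 7: place 9 GB, 7 GB left
drive 2: place 2 GB, 1 GB left
drive 8: place 12 GB, 4 GB left
drive 9: place 11 GB, 5 GB left
Final drives: [11,1,3] [9,4,2] [9] [12] [11] [10] [9] [12] [11].

9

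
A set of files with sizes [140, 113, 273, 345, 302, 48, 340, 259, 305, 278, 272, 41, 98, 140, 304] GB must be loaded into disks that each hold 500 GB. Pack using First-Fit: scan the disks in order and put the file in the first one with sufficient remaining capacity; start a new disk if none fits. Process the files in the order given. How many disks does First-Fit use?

10 disks

Put 140 GB in disk 1; 360 GB remain.
Put 113 GB in disk 1; 247 GB remain.
Put 273 GB in disk 2; 227 GB remain.
Put 345 GB in disk 3; 155 GB remain.
Put 302 GB in disk 4; 198 GB remain.
Put 48 GB in disk 1; 199 GB remain.
Put 340 GB in disk 5; 160 GB remain.
Put 259 GB in disk 6; 241 GB remain.
Put 305 GB in disk 7; 195 GB remain.
Put 278 GB in disk 8; 222 GB remain.
Put 272 GB in disk 9; 228 GB remain.
Put 41 GB in disk 1; 158 GB remain.
Put 98 GB in disk 1; 60 GB remain.
Put 140 GB in disk 2; 87 GB remain.
Put 304 GB in disk 10; 196 GB remain.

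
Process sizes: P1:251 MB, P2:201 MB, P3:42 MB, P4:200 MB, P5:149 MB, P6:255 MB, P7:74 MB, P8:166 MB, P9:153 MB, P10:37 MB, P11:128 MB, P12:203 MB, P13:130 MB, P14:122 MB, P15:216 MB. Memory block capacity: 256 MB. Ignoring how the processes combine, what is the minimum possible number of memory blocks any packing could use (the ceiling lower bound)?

Total size = 251 + 201 + 42 + 200 + 149 + 255 + 74 + 166 + 153 + 37 + 128 + 203 + 130 + 122 + 216 = 2327 MB.
⌈2327 / 256⌉ = 10.

10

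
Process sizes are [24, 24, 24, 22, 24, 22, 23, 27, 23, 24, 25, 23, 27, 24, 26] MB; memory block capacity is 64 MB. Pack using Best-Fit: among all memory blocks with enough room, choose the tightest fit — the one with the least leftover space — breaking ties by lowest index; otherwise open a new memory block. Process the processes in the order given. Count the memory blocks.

8 memory blocks

24 MB → memory block 1 (remaining 40 MB)
24 MB → memory block 1 (remaining 16 MB)
24 MB → memory block 2 (remaining 40 MB)
22 MB → memory block 2 (remaining 18 MB)
24 MB → memory block 3 (remaining 40 MB)
22 MB → memory block 3 (remaining 18 MB)
23 MB → memory block 4 (remaining 41 MB)
27 MB → memory block 4 (remaining 14 MB)
23 MB → memory block 5 (remaining 41 MB)
24 MB → memory block 5 (remaining 17 MB)
25 MB → memory block 6 (remaining 39 MB)
23 MB → memory block 6 (remaining 16 MB)
27 MB → memory block 7 (remaining 37 MB)
24 MB → memory block 7 (remaining 13 MB)
26 MB → memory block 8 (remaining 38 MB)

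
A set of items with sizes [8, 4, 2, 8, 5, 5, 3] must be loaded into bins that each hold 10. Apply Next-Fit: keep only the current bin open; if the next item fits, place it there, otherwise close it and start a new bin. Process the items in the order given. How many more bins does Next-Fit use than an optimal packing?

1

Next-Fit: [8] [4,2] [8] [5,5] [3] → 5 bins.
Total size 35; any packing needs at least ⌈35/10⌉ = 4 bins.
An optimal packing achieves that bound: [8,2] [8] [5,5] [4,3] → 4 bins.
Excess: 5 − 4 = 1.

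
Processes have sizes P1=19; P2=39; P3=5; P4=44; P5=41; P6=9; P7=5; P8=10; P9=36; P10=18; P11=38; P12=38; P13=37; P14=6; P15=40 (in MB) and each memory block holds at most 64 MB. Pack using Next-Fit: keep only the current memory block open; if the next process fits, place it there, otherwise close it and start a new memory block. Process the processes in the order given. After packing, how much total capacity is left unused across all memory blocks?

127

memory block 1: place P1 (19 MB), 45 MB left
memory block 1: place P2 (39 MB), 6 MB left
memory block 1: place P3 (5 MB), 1 MB left
memory block 2: place P4 (44 MB), 20 MB left
memory block 3: place P5 (41 MB), 23 MB left
memory block 3: place P6 (9 MB), 14 MB left
memory block 3: place P7 (5 MB), 9 MB left
memory block 4: place P8 (10 MB), 54 MB left
memory block 4: place P9 (36 MB), 18 MB left
memory block 4: place P10 (18 MB), 0 MB left
memory block 5: place P11 (38 MB), 26 MB left
memory block 6: place P12 (38 MB), 26 MB left
memory block 7: place P13 (37 MB), 27 MB left
memory block 7: place P14 (6 MB), 21 MB left
memory block 8: place P15 (40 MB), 24 MB left
8 memory blocks × 64 MB = 512 MB; used 385 MB; unused 127 MB.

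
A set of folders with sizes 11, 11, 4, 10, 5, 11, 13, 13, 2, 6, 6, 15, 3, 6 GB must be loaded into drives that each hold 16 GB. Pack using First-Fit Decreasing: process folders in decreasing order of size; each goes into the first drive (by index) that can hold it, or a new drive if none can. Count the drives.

Sorted descending: 15, 13, 13, 11, 11, 11, 10, 6, 6, 6, 5, 4, 3, 2.
Put 15 GB in drive 1; 1 GB remain.
Put 13 GB in drive 2; 3 GB remain.
Put 13 GB in drive 3; 3 GB remain.
Put 11 GB in drive 4; 5 GB remain.
Put 11 GB in drive 5; 5 GB remain.
Put 11 GB in drive 6; 5 GB remain.
Put 10 GB in drive 7; 6 GB remain.
Put 6 GB in drive 7; 0 GB remain.
Put 6 GB in drive 8; 10 GB remain.
Put 6 GB in drive 8; 4 GB remain.
Put 5 GB in drive 4; 0 GB remain.
Put 4 GB in drive 5; 1 GB remain.
Put 3 GB in drive 2; 0 GB remain.
Put 2 GB in drive 3; 1 GB remain.

8 drives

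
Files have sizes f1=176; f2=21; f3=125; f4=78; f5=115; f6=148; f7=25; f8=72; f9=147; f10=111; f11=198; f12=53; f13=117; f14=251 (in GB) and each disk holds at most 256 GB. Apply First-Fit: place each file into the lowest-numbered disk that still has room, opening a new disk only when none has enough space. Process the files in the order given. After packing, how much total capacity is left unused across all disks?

411

Put f1 (176 GB) in disk 1; 80 GB remain.
Put f2 (21 GB) in disk 1; 59 GB remain.
Put f3 (125 GB) in disk 2; 131 GB remain.
Put f4 (78 GB) in disk 2; 53 GB remain.
Put f5 (115 GB) in disk 3; 141 GB remain.
Put f6 (148 GB) in disk 4; 108 GB remain.
Put f7 (25 GB) in disk 1; 34 GB remain.
Put f8 (72 GB) in disk 3; 69 GB remain.
Put f9 (147 GB) in disk 5; 109 GB remain.
Put f10 (111 GB) in disk 6; 145 GB remain.
Put f11 (198 GB) in disk 7; 58 GB remain.
Put f12 (53 GB) in disk 2; 0 GB remain.
Put f13 (117 GB) in disk 6; 28 GB remain.
Put f14 (251 GB) in disk 8; 5 GB remain.
8 disks × 256 GB = 2048 GB; used 1637 GB; unused 411 GB.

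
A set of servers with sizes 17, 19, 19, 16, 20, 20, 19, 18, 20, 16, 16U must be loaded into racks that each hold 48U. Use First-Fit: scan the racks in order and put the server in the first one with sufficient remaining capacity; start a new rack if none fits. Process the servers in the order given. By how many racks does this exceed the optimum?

1

First-Fit: [17,19] [19,16] [20,20] [19,18] [20,16] [16] → 6 racks.
Total size 200U; any packing needs at least ⌈200/48⌉ = 5 racks.
An optimal packing achieves that bound: [20,20] [20,19] [19,19] [18,17] [16,16,16] → 5 racks.
Excess: 6 − 5 = 1.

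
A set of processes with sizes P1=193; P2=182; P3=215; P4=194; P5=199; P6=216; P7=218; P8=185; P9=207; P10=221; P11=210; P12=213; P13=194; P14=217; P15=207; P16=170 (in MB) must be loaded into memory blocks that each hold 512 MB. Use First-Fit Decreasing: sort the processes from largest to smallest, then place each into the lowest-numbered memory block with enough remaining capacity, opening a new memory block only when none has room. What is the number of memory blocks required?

8 memory blocks

Sorted descending: 221, 218, 217, 216, 215, 213, 210, 207, 207, 199, 194, 194, 193, 185, 182, 170.
memory block 1: place 221 MB, 291 MB left
memory block 1: place 218 MB, 73 MB left
memory block 2: place 217 MB, 295 MB left
memory block 2: place 216 MB, 79 MB left
memory block 3: place 215 MB, 297 MB left
memory block 3: place 213 MB, 84 MB left
memory block 4: place 210 MB, 302 MB left
memory block 4: place 207 MB, 95 MB left
memory block 5: place 207 MB, 305 MB left
memory block 5: place 199 MB, 106 MB left
memory block 6: place 194 MB, 318 MB left
memory block 6: place 194 MB, 124 MB left
memory block 7: place 193 MB, 319 MB left
memory block 7: place 185 MB, 134 MB left
memory block 8: place 182 MB, 330 MB left
memory block 8: place 170 MB, 160 MB left
Final memory blocks: [221,218] [217,216] [215,213] [210,207] [207,199] [194,194] [193,185] [182,170].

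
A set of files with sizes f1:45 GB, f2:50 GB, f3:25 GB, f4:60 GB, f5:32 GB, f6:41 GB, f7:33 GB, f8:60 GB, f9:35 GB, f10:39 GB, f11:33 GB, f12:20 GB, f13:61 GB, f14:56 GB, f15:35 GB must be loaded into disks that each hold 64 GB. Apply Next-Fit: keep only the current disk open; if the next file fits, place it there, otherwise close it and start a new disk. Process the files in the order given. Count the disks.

f1 (45 GB) → disk 1 (remaining 19 GB)
f2 (50 GB) → disk 2 (remaining 14 GB)
f3 (25 GB) → disk 3 (remaining 39 GB)
f4 (60 GB) → disk 4 (remaining 4 GB)
f5 (32 GB) → disk 5 (remaining 32 GB)
f6 (41 GB) → disk 6 (remaining 23 GB)
f7 (33 GB) → disk 7 (remaining 31 GB)
f8 (60 GB) → disk 8 (remaining 4 GB)
f9 (35 GB) → disk 9 (remaining 29 GB)
f10 (39 GB) → disk 10 (remaining 25 GB)
f11 (33 GB) → disk 11 (remaining 31 GB)
f12 (20 GB) → disk 11 (remaining 11 GB)
f13 (61 GB) → disk 12 (remaining 3 GB)
f14 (56 GB) → disk 13 (remaining 8 GB)
f15 (35 GB) → disk 14 (remaining 29 GB)

14 disks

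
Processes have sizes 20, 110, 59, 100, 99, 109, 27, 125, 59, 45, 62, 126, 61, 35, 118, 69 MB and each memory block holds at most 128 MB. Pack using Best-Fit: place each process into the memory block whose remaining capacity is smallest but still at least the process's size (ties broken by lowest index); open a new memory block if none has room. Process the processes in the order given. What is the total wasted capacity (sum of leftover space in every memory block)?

Put 20 MB in memory block 1; 108 MB remain.
Put 110 MB in memory block 2; 18 MB remain.
Put 59 MB in memory block 1; 49 MB remain.
Put 100 MB in memory block 3; 28 MB remain.
Put 99 MB in memory block 4; 29 MB remain.
Put 109 MB in memory block 5; 19 MB remain.
Put 27 MB in memory block 3; 1 MB remain.
Put 125 MB in memory block 6; 3 MB remain.
Put 59 MB in memory block 7; 69 MB remain.
Put 45 MB in memory block 1; 4 MB remain.
Put 62 MB in memory block 7; 7 MB remain.
Put 126 MB in memory block 8; 2 MB remain.
Put 61 MB in memory block 9; 67 MB remain.
Put 35 MB in memory block 9; 32 MB remain.
Put 118 MB in memory block 10; 10 MB remain.
Put 69 MB in memory block 11; 59 MB remain.
11 memory blocks × 128 MB = 1408 MB; used 1224 MB; unused 184 MB.

184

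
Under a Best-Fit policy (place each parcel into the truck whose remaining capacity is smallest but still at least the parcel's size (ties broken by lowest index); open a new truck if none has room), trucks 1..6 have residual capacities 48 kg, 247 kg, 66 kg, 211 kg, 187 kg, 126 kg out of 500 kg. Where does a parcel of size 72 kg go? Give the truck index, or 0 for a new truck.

6

Trucks with room: truck 2 (247 kg), truck 4 (211 kg), truck 5 (187 kg), truck 6 (126 kg).
Tightest fit is truck 6 with 126 kg free.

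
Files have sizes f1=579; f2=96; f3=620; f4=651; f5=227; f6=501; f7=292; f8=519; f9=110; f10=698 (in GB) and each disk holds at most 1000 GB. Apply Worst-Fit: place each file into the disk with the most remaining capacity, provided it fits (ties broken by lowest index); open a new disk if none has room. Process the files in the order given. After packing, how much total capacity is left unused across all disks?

1707

Put f1 (579 GB) in disk 1; 421 GB remain.
Put f2 (96 GB) in disk 1; 325 GB remain.
Put f3 (620 GB) in disk 2; 380 GB remain.
Put f4 (651 GB) in disk 3; 349 GB remain.
Put f5 (227 GB) in disk 2; 153 GB remain.
Put f6 (501 GB) in disk 4; 499 GB remain.
Put f7 (292 GB) in disk 4; 207 GB remain.
Put f8 (519 GB) in disk 5; 481 GB remain.
Put f9 (110 GB) in disk 5; 371 GB remain.
Put f10 (698 GB) in disk 6; 302 GB remain.
6 disks × 1000 GB = 6000 GB; used 4293 GB; unused 1707 GB.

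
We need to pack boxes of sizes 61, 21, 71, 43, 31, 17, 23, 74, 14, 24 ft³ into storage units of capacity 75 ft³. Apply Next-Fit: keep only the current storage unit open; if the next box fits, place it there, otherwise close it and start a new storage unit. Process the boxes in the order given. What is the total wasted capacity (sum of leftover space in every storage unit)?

Put 61 ft³ in storage unit 1; 14 ft³ remain.
Put 21 ft³ in storage unit 2; 54 ft³ remain.
Put 71 ft³ in storage unit 3; 4 ft³ remain.
Put 43 ft³ in storage unit 4; 32 ft³ remain.
Put 31 ft³ in storage unit 4; 1 ft³ remain.
Put 17 ft³ in storage unit 5; 58 ft³ remain.
Put 23 ft³ in storage unit 5; 35 ft³ remain.
Put 74 ft³ in storage unit 6; 1 ft³ remain.
Put 14 ft³ in storage unit 7; 61 ft³ remain.
Put 24 ft³ in storage unit 7; 37 ft³ remain.
7 storage units × 75 ft³ = 525 ft³; used 379 ft³; unused 146 ft³.

146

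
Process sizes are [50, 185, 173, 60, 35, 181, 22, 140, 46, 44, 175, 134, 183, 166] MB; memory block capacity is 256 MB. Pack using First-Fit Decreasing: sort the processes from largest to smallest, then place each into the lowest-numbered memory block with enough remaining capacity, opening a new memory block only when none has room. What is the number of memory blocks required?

Sorted descending: 185, 183, 181, 175, 173, 166, 140, 134, 60, 50, 46, 44, 35, 22.
Put 185 MB in memory block 1; 71 MB remain.
Put 183 MB in memory block 2; 73 MB remain.
Put 181 MB in memory block 3; 75 MB remain.
Put 175 MB in memory block 4; 81 MB remain.
Put 173 MB in memory block 5; 83 MB remain.
Put 166 MB in memory block 6; 90 MB remain.
Put 140 MB in memory block 7; 116 MB remain.
Put 134 MB in memory block 8; 122 MB remain.
Put 60 MB in memory block 1; 11 MB remain.
Put 50 MB in memory block 2; 23 MB remain.
Put 46 MB in memory block 3; 29 MB remain.
Put 44 MB in memory block 4; 37 MB remain.
Put 35 MB in memory block 4; 2 MB remain.
Put 22 MB in memory block 2; 1 MB remain.

8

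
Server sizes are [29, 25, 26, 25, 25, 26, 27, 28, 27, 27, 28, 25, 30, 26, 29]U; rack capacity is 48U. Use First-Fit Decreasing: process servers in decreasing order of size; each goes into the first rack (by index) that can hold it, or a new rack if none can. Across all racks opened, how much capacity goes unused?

Sorted descending: 30, 29, 29, 28, 28, 27, 27, 27, 26, 26, 26, 25, 25, 25, 25.
rack 1: place 30U, 18U left
rack 2: place 29U, 19U left
rack 3: place 29U, 19U left
rack 4: place 28U, 20U left
rack 5: place 28U, 20U left
rack 6: place 27U, 21U left
rack 7: place 27U, 21U left
rack 8: place 27U, 21U left
rack 9: place 26U, 22U left
rack 10: place 26U, 22U left
rack 11: place 26U, 22U left
rack 12: place 25U, 23U left
rack 13: place 25U, 23U left
rack 14: place 25U, 23U left
rack 15: place 25U, 23U left
15 racks × 48U = 720U; used 403U; unused 317U.

317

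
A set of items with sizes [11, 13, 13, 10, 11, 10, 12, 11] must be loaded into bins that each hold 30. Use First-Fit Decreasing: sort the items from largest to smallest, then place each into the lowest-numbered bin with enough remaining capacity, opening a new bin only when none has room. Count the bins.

Sorted descending: 13, 13, 12, 11, 11, 11, 10, 10.
bin 1: place 13, 17 left
bin 1: place 13, 4 left
bin 2: place 12, 18 left
bin 2: place 11, 7 left
bin 3: place 11, 19 left
bin 3: place 11, 8 left
bin 4: place 10, 20 left
bin 4: place 10, 10 left

4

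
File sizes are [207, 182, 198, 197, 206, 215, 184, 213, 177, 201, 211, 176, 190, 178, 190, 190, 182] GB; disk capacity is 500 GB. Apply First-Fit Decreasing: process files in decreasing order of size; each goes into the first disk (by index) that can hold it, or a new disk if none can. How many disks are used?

Sorted descending: 215, 213, 211, 207, 206, 201, 198, 197, 190, 190, 190, 184, 182, 182, 178, 177, 176.
215 GB → disk 1 (remaining 285 GB)
213 GB → disk 1 (remaining 72 GB)
211 GB → disk 2 (remaining 289 GB)
207 GB → disk 2 (remaining 82 GB)
206 GB → disk 3 (remaining 294 GB)
201 GB → disk 3 (remaining 93 GB)
198 GB → disk 4 (remaining 302 GB)
197 GB → disk 4 (remaining 105 GB)
190 GB → disk 5 (remaining 310 GB)
190 GB → disk 5 (remaining 120 GB)
190 GB → disk 6 (remaining 310 GB)
184 GB → disk 6 (remaining 126 GB)
182 GB → disk 7 (remaining 318 GB)
182 GB → disk 7 (remaining 136 GB)
178 GB → disk 8 (remaining 322 GB)
177 GB → disk 8 (remaining 145 GB)
176 GB → disk 9 (remaining 324 GB)

9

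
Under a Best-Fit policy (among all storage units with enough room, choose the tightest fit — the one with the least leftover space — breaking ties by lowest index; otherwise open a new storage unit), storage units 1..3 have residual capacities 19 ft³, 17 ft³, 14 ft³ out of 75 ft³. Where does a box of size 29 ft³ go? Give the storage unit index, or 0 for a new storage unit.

No storage unit has ≥ 29 ft³ free, so a new storage unit is opened.

0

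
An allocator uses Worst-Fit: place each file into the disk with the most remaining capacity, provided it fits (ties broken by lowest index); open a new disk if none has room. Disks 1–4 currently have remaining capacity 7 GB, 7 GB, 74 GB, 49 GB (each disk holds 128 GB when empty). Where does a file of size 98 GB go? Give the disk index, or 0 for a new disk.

0

No disk has ≥ 98 GB free, so a new disk is opened.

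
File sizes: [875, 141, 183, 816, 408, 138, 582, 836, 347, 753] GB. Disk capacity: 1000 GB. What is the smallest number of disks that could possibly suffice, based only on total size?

6

Total size = 875 + 141 + 183 + 816 + 408 + 138 + 582 + 836 + 347 + 753 = 5079 GB.
⌈5079 / 1000⌉ = 6.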